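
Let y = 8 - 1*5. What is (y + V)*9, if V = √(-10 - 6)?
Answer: 27 + 36*I ≈ 27.0 + 36.0*I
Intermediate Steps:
y = 3 (y = 8 - 5 = 3)
V = 4*I (V = √(-16) = 4*I ≈ 4.0*I)
(y + V)*9 = (3 + 4*I)*9 = 27 + 36*I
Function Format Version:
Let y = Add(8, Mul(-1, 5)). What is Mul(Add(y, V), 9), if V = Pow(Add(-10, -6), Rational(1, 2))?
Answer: Add(27, Mul(36, I)) ≈ Add(27.000, Mul(36.000, I))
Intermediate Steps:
y = 3 (y = Add(8, -5) = 3)
V = Mul(4, I) (V = Pow(-16, Rational(1, 2)) = Mul(4, I) ≈ Mul(4.0000, I))
Mul(Add(y, V), 9) = Mul(Add(3, Mul(4, I)), 9) = Add(27, Mul(36, I))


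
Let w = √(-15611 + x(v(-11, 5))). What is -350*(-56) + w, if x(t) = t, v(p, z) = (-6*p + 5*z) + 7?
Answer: 19600 + I*√15513 ≈ 19600.0 + 124.55*I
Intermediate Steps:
v(p, z) = 7 - 6*p + 5*z
w = I*√15513 (w = √(-15611 + (7 - 6*(-11) + 5*5)) = √(-15611 + (7 + 66 + 25)) = √(-15611 + 98) = √(-15513) = I*√15513 ≈ 124.55*I)
-350*(-56) + w = -350*(-56) + I*√15513 = 19600 + I*√15513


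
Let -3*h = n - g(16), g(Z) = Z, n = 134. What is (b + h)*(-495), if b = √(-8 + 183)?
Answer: 19470 - 2475*√7 ≈ 12922.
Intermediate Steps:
b = 5*√7 (b = √175 = 5*√7 ≈ 13.229)
h = -118/3 (h = -(134 - 1*16)/3 = -(134 - 16)/3 = -⅓*118 = -118/3 ≈ -39.333)
(b + h)*(-495) = (5*√7 - 118/3)*(-495) = (-118/3 + 5*√7)*(-495) = 19470 - 2475*√7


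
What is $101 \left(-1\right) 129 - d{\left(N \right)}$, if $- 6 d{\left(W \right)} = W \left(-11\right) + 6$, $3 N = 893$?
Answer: $- \frac{244327}{18} \approx -13574.0$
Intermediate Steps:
$N = \frac{893}{3}$ ($N = \frac{1}{3} \cdot 893 = \frac{893}{3} \approx 297.67$)
$d{\left(W \right)} = -1 + \frac{11 W}{6}$ ($d{\left(W \right)} = - \frac{W \left(-11\right) + 6}{6} = - \frac{- 11 W + 6}{6} = - \frac{6 - 11 W}{6} = -1 + \frac{11 W}{6}$)
$101 \left(-1\right) 129 - d{\left(N \right)} = 101 \left(-1\right) 129 - \left(-1 + \frac{11}{6} \cdot \frac{893}{3}\right) = \left(-101\right) 129 - \left(-1 + \frac{9823}{18}\right) = -13029 - \frac{9805}{18} = - \frac{244327}{18}$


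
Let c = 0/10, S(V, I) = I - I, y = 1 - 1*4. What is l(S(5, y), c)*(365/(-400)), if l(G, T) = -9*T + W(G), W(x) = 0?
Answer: 0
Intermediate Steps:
y = -3 (y = 1 - 4 = -3)
S(V, I) = 0
c = 0 (c = 0*(1/10) = 0)
l(G, T) = -9*T (l(G, T) = -9*T + 0 = -9*T)
l(S(5, y), c)*(365/(-400)) = (-9*0)*(365/(-400)) = 0*(365*(-1/400)) = 0*(-73/80) = 0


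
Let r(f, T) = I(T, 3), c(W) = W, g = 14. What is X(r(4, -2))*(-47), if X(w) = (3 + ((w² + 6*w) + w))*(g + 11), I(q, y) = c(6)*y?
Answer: -532275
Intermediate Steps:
I(q, y) = 6*y
r(f, T) = 18 (r(f, T) = 6*3 = 18)
X(w) = 75 + 25*w² + 175*w (X(w) = (3 + ((w² + 6*w) + w))*(14 + 11) = (3 + (w² + 7*w))*25 = (3 + w² + 7*w)*25 = 75 + 25*w² + 175*w)
X(r(4, -2))*(-47) = (75 + 25*18² + 175*18)*(-47) = (75 + 25*324 + 3150)*(-47) = (75 + 8100 + 3150)*(-47) = 11325*(-47) = -532275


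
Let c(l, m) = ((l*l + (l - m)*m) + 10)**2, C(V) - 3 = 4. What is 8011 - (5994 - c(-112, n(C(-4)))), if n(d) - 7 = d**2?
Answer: 9899333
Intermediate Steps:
C(V) = 7 (C(V) = 3 + 4 = 7)
n(d) = 7 + d**2
c(l, m) = (10 + l**2 + m*(l - m))**2 (c(l, m) = ((l**2 + m*(l - m)) + 10)**2 = (10 + l**2 + m*(l - m))**2)
8011 - (5994 - c(-112, n(C(-4)))) = 8011 - (5994 - (10 + (-112)**2 - (7 + 7**2)**2 - 112*(7 + 7**2))**2) = 8011 - (5994 - (10 + 12544 - (7 + 49)**2 - 112*(7 + 49))**2) = 8011 - (5994 - (10 + 12544 - 1*56**2 - 112*56)**2) = 8011 - (5994 - (10 + 12544 - 1*3136 - 6272)**2) = 8011 - (5994 - (10 + 12544 - 3136 - 6272)**2) = 8011 - (5994 - 1*3146**2) = 8011 - (5994 - 1*9897316) = 8011 - (5994 - 9897316) = 8011 - 1*(-9891322) = 8011 + 9891322 = 9899333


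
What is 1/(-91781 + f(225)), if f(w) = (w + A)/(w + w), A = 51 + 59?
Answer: -90/8260223 ≈ -1.0896e-5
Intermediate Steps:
A = 110
f(w) = (110 + w)/(2*w) (f(w) = (w + 110)/(w + w) = (110 + w)/((2*w)) = (110 + w)*(1/(2*w)) = (110 + w)/(2*w))
1/(-91781 + f(225)) = 1/(-91781 + (1/2)*(110 + 225)/225) = 1/(-91781 + (1/2)*(1/225)*335) = 1/(-91781 + 67/90) = 1/(-8260223/90) = -90/8260223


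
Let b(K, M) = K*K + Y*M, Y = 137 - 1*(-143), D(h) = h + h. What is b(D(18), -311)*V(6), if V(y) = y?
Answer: -514704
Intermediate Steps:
D(h) = 2*h
Y = 280 (Y = 137 + 143 = 280)
b(K, M) = K**2 + 280*M (b(K, M) = K*K + 280*M = K**2 + 280*M)
b(D(18), -311)*V(6) = ((2*18)**2 + 280*(-311))*6 = (36**2 - 87080)*6 = (1296 - 87080)*6 = -85784*6 = -514704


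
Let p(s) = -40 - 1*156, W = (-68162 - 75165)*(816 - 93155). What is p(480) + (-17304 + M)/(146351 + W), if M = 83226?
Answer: -432337383677/2205803034 ≈ -196.00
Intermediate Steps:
W = 13234671853 (W = -143327*(-92339) = 13234671853)
p(s) = -196 (p(s) = -40 - 156 = -196)
p(480) + (-17304 + M)/(146351 + W) = -196 + (-17304 + 83226)/(146351 + 13234671853) = -196 + 65922/13234818204 = -196 + 65922*(1/13234818204) = -196 + 10987/2205803034 = -432337383677/2205803034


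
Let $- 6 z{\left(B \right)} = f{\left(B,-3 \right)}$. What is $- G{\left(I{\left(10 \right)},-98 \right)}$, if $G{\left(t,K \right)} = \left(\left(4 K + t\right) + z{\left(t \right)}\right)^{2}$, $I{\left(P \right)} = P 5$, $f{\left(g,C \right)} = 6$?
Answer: $-117649$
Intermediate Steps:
$z{\left(B \right)} = -1$ ($z{\left(B \right)} = \left(- \frac{1}{6}\right) 6 = -1$)
$I{\left(P \right)} = 5 P$
$G{\left(t,K \right)} = \left(-1 + t + 4 K\right)^{2}$ ($G{\left(t,K \right)} = \left(\left(4 K + t\right) - 1\right)^{2} = \left(\left(t + 4 K\right) - 1\right)^{2} = \left(-1 + t + 4 K\right)^{2}$)
$- G{\left(I{\left(10 \right)},-98 \right)} = - \left(-1 + 5 \cdot 10 + 4 \left(-98\right)\right)^{2} = - \left(-1 + 50 - 392\right)^{2} = - \left(-343\right)^{2} = \left(-1\right) 117649 = -117649$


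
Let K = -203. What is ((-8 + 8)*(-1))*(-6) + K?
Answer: -203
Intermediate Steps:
((-8 + 8)*(-1))*(-6) + K = ((-8 + 8)*(-1))*(-6) - 203 = (0*(-1))*(-6) - 203 = 0*(-6) - 203 = 0 - 203 = -203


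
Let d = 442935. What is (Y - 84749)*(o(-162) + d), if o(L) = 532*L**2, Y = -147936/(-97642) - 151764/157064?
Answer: -2340241180948635250941/1917005386 ≈ -1.2208e+12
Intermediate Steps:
Y = 1052109927/1917005386 (Y = -147936*(-1/97642) - 151764*1/157064 = 73968/48821 - 37941/39266 = 1052109927/1917005386 ≈ 0.54883)
(Y - 84749)*(o(-162) + d) = (1052109927/1917005386 - 84749)*(532*(-162)**2 + 442935) = -162463237348187*(532*26244 + 442935)/1917005386 = -162463237348187*(13961808 + 442935)/1917005386 = -162463237348187/1917005386*14404743 = -2340241180948635250941/1917005386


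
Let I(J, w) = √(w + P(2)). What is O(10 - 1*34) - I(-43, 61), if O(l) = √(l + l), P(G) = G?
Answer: -3*√7 + 4*I*√3 ≈ -7.9373 + 6.9282*I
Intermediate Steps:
O(l) = √2*√l (O(l) = √(2*l) = √2*√l)
I(J, w) = √(2 + w) (I(J, w) = √(w + 2) = √(2 + w))
O(10 - 1*34) - I(-43, 61) = √2*√(10 - 1*34) - √(2 + 61) = √2*√(10 - 34) - √63 = √2*√(-24) - 3*√7 = √2*(2*I*√6) - 3*√7 = 4*I*√3 - 3*√7 = -3*√7 + 4*I*√3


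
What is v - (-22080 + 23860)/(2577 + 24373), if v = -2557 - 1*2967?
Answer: -14887358/2695 ≈ -5524.1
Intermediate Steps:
v = -5524 (v = -2557 - 2967 = -5524)
v - (-22080 + 23860)/(2577 + 24373) = -5524 - (-22080 + 23860)/(2577 + 24373) = -5524 - 1780/26950 = -5524 - 1*178/2695 = -5524 - 178/2695 = -14887358/2695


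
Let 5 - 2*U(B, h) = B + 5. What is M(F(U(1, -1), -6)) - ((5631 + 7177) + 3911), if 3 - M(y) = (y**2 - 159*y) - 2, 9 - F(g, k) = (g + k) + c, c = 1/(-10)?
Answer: -361924/25 ≈ -14477.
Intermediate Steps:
c = -1/10 ≈ -0.10000
U(B, h) = -B/2 (U(B, h) = 5/2 - (B + 5)/2 = 5/2 - (5 + B)/2 = 5/2 + (-5/2 - B/2) = -B/2)
F(g, k) = 91/10 - g - k (F(g, k) = 9 - ((g + k) - 1/10) = 9 - (-1/10 + g + k) = 9 + (1/10 - g - k) = 91/10 - g - k)
M(y) = 5 - y**2 + 159*y (M(y) = 3 - ((y**2 - 159*y) - 2) = 3 - (-2 + y**2 - 159*y) = 3 + (2 - y**2 + 159*y) = 5 - y**2 + 159*y)
M(F(U(1, -1), -6)) - ((5631 + 7177) + 3911) = (5 - (91/10 - (-1)/2 - 1*(-6))**2 + 159*(91/10 - (-1)/2 - 1*(-6))) - ((5631 + 7177) + 3911) = (5 - (91/10 - 1*(-1/2) + 6)**2 + 159*(91/10 - 1*(-1/2) + 6)) - (12808 + 3911) = (5 - (91/10 + 1/2 + 6)**2 + 159*(91/10 + 1/2 + 6)) - 1*16719 = (5 - (78/5)**2 + 159*(78/5)) - 16719 = (5 - 1*6084/25 + 12402/5) - 16719 = (5 - 6084/25 + 12402/5) - 16719 = 56051/25 - 16719 = -361924/25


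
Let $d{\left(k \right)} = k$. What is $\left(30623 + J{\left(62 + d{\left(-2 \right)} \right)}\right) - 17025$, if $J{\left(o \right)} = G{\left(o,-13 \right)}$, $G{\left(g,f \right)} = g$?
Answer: $13658$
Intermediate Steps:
$J{\left(o \right)} = o$
$\left(30623 + J{\left(62 + d{\left(-2 \right)} \right)}\right) - 17025 = \left(30623 + \left(62 - 2\right)\right) - 17025 = \left(30623 + 60\right) - 17025 = 30683 - 17025 = 13658$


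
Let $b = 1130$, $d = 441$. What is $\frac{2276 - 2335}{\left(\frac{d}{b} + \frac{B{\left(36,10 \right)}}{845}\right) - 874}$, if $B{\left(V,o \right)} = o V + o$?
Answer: $\frac{11267230}{166749631} \approx 0.06757$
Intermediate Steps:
$B{\left(V,o \right)} = o + V o$ ($B{\left(V,o \right)} = V o + o = o + V o$)
$\frac{2276 - 2335}{\left(\frac{d}{b} + \frac{B{\left(36,10 \right)}}{845}\right) - 874} = \frac{2276 - 2335}{\left(\frac{441}{1130} + \frac{10 \left(1 + 36\right)}{845}\right) - 874} = - \frac{59}{\left(441 \cdot \frac{1}{1130} + 10 \cdot 37 \cdot \frac{1}{845}\right) - 874} = - \frac{59}{\left(\frac{441}{1130} + 370 \cdot \frac{1}{845}\right) - 874} = - \frac{59}{\left(\frac{441}{1130} + \frac{74}{169}\right) - 874} = - \frac{59}{\frac{158149}{190970} - 874} = - \frac{59}{- \frac{166749631}{190970}} = \left(-59\right) \left(- \frac{190970}{166749631}\right) = \frac{11267230}{166749631}$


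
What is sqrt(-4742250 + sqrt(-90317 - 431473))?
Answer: sqrt(-4742250 + I*sqrt(521790)) ≈ 0.17 + 2177.7*I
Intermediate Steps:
sqrt(-4742250 + sqrt(-90317 - 431473)) = sqrt(-4742250 + sqrt(-521790)) = sqrt(-4742250 + I*sqrt(521790))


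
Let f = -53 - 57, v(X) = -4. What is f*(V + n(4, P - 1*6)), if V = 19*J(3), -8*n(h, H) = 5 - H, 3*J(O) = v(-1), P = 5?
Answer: 17215/6 ≈ 2869.2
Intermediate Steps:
f = -110
J(O) = -4/3 (J(O) = (⅓)*(-4) = -4/3)
n(h, H) = -5/8 + H/8 (n(h, H) = -(5 - H)/8 = -5/8 + H/8)
V = -76/3 (V = 19*(-4/3) = -76/3 ≈ -25.333)
f*(V + n(4, P - 1*6)) = -110*(-76/3 + (-5/8 + (5 - 1*6)/8)) = -110*(-76/3 + (-5/8 + (5 - 6)/8)) = -110*(-76/3 + (-5/8 + (⅛)*(-1))) = -110*(-76/3 + (-5/8 - ⅛)) = -110*(-76/3 - ¾) = -110*(-313/12) = 17215/6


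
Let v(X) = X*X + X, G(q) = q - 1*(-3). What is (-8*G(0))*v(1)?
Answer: -48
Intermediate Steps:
G(q) = 3 + q (G(q) = q + 3 = 3 + q)
v(X) = X + X² (v(X) = X² + X = X + X²)
(-8*G(0))*v(1) = (-8*(3 + 0))*(1*(1 + 1)) = (-8*3)*(1*2) = -24*2 = -48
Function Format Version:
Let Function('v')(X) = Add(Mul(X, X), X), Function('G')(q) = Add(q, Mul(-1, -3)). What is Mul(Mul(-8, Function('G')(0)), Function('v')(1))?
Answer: -48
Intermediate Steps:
Function('G')(q) = Add(3, q) (Function('G')(q) = Add(q, 3) = Add(3, q))
Function('v')(X) = Add(X, Pow(X, 2)) (Function('v')(X) = Add(Pow(X, 2), X) = Add(X, Pow(X, 2)))
Mul(Mul(-8, Function('G')(0)), Function('v')(1)) = Mul(Mul(-8, Add(3, 0)), Mul(1, Add(1, 1))) = Mul(Mul(-8, 3), Mul(1, 2)) = Mul(-24, 2) = -48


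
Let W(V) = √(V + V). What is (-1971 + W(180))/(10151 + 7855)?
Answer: -657/6002 + √10/3001 ≈ -0.10841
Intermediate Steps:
W(V) = √2*√V (W(V) = √(2*V) = √2*√V)
(-1971 + W(180))/(10151 + 7855) = (-1971 + √2*√180)/(10151 + 7855) = (-1971 + √2*(6*√5))/18006 = (-1971 + 6*√10)*(1/18006) = -657/6002 + √10/3001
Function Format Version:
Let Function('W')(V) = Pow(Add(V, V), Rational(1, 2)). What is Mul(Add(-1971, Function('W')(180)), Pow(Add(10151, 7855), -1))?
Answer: Add(Rational(-657, 6002), Mul(Rational(1, 3001), Pow(10, Rational(1, 2)))) ≈ -0.10841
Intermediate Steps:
Function('W')(V) = Mul(Pow(2, Rational(1, 2)), Pow(V, Rational(1, 2))) (Function('W')(V) = Pow(Mul(2, V), Rational(1, 2)) = Mul(Pow(2, Rational(1, 2)), Pow(V, Rational(1, 2))))
Mul(Add(-1971, Function('W')(180)), Pow(Add(10151, 7855), -1)) = Mul(Add(-1971, Mul(Pow(2, Rational(1, 2)), Pow(180, Rational(1, 2)))), Pow(Add(10151, 7855), -1)) = Mul(Add(-1971, Mul(Pow(2, Rational(1, 2)), Mul(6, Pow(5, Rational(1, 2))))), Pow(18006, -1)) = Mul(Add(-1971, Mul(6, Pow(10, Rational(1, 2)))), Rational(1, 18006)) = Add(Rational(-657, 6002), Mul(Rational(1, 3001), Pow(10, Rational(1, 2))))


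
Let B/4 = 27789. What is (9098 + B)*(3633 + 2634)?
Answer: 753631818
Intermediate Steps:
B = 111156 (B = 4*27789 = 111156)
(9098 + B)*(3633 + 2634) = (9098 + 111156)*(3633 + 2634) = 120254*6267 = 753631818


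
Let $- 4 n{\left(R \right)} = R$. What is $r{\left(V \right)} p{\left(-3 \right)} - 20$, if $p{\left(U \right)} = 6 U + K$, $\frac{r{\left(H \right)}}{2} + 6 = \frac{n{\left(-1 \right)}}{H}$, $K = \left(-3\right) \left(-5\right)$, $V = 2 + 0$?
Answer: $\frac{61}{4} \approx 15.25$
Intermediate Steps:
$V = 2$
$n{\left(R \right)} = - \frac{R}{4}$
$K = 15$
$r{\left(H \right)} = -12 + \frac{1}{2 H}$ ($r{\left(H \right)} = -12 + 2 \frac{\left(- \frac{1}{4}\right) \left(-1\right)}{H} = -12 + 2 \frac{1}{4 H} = -12 + \frac{1}{2 H}$)
$p{\left(U \right)} = 15 + 6 U$ ($p{\left(U \right)} = 6 U + 15 = 15 + 6 U$)
$r{\left(V \right)} p{\left(-3 \right)} - 20 = \left(-12 + \frac{1}{2 \cdot 2}\right) \left(15 + 6 \left(-3\right)\right) - 20 = \left(-12 + \frac{1}{2} \cdot \frac{1}{2}\right) \left(15 - 18\right) - 20 = \left(-12 + \frac{1}{4}\right) \left(-3\right) - 20 = \left(- \frac{47}{4}\right) \left(-3\right) - 20 = \frac{141}{4} - 20 = \frac{61}{4}$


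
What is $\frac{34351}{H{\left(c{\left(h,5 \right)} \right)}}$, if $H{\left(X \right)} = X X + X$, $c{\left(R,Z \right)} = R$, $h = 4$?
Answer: $\frac{34351}{20} \approx 1717.6$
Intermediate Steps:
$H{\left(X \right)} = X + X^{2}$ ($H{\left(X \right)} = X^{2} + X = X + X^{2}$)
$\frac{34351}{H{\left(c{\left(h,5 \right)} \right)}} = \frac{34351}{4 \left(1 + 4\right)} = \frac{34351}{4 \cdot 5} = \frac{34351}{20}$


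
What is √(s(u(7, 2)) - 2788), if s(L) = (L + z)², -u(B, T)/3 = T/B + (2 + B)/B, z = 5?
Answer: 4*I*√8538/7 ≈ 52.801*I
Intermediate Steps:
u(B, T) = -3*T/B - 3*(2 + B)/B (u(B, T) = -3*(T/B + (2 + B)/B) = -3*T/B - 3*(2 + B)/B)
s(L) = (5 + L)² (s(L) = (L + 5)² = (5 + L)²)
√(s(u(7, 2)) - 2788) = √((5 + 3*(-2 - 1*7 - 1*2)/7)² - 2788) = √((5 + 3*(⅐)*(-2 - 7 - 2))² - 2788) = √((5 + 3*(⅐)*(-11))² - 2788) = √((5 - 33/7)² - 2788) = √((2/7)² - 2788) = √(4/49 - 2788) = √(-136608/49) = 4*I*√8538/7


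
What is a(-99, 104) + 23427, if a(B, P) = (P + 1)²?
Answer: 34452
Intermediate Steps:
a(B, P) = (1 + P)²
a(-99, 104) + 23427 = (1 + 104)² + 23427 = 105² + 23427 = 11025 + 23427 = 34452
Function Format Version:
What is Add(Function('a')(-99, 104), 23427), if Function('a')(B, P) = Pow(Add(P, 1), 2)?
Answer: 34452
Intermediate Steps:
Function('a')(B, P) = Pow(Add(1, P), 2)
Add(Function('a')(-99, 104), 23427) = Add(Pow(Add(1, 104), 2), 23427) = Add(Pow(105, 2), 23427) = Add(11025, 23427) = 34452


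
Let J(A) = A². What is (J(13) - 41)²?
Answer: 16384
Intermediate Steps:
(J(13) - 41)² = (13² - 41)² = (169 - 41)² = 128² = 16384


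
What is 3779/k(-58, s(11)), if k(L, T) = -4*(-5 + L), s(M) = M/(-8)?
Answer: 3779/252 ≈ 14.996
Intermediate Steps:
s(M) = -M/8 (s(M) = M*(-⅛) = -M/8)
k(L, T) = 20 - 4*L
3779/k(-58, s(11)) = 3779/(20 - 4*(-58)) = 3779/(20 + 232) = 3779/252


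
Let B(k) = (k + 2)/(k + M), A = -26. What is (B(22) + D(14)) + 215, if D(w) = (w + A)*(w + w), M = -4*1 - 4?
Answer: -835/7 ≈ -119.29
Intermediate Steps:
M = -8 (M = -4 - 4 = -8)
D(w) = 2*w*(-26 + w) (D(w) = (w - 26)*(w + w) = (-26 + w)*(2*w) = 2*w*(-26 + w))
B(k) = (2 + k)/(-8 + k) (B(k) = (k + 2)/(k - 8) = (2 + k)/(-8 + k))
(B(22) + D(14)) + 215 = ((2 + 22)/(-8 + 22) + 2*14*(-26 + 14)) + 215 = (24/14 + 2*14*(-12)) + 215 = ((1/14)*24 - 336) + 215 = (12/7 - 336) + 215 = -2340/7 + 215 = -835/7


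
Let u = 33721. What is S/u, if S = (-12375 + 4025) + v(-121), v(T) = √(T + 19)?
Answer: -8350/33721 + I*√102/33721 ≈ -0.24762 + 0.0002995*I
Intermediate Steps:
v(T) = √(19 + T)
S = -8350 + I*√102 (S = (-12375 + 4025) + √(19 - 121) = -8350 + √(-102) = -8350 + I*√102 ≈ -8350.0 + 10.1*I)
S/u = (-8350 + I*√102)/33721 = (-8350 + I*√102)*(1/33721) = -8350/33721 + I*√102/33721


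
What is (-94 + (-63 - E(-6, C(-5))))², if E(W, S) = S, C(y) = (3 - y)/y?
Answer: 603729/25 ≈ 24149.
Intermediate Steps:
C(y) = (3 - y)/y
(-94 + (-63 - E(-6, C(-5))))² = (-94 + (-63 - (3 - 1*(-5))/(-5)))² = (-94 + (-63 - (-1)*(3 + 5)/5))² = (-94 + (-63 - (-1)*8/5))² = (-94 + (-63 - 1*(-8/5)))² = (-94 + (-63 + 8/5))² = (-94 - 307/5)² = (-777/5)² = 603729/25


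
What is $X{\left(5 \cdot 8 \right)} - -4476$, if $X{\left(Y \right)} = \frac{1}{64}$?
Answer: $\frac{286465}{64} \approx 4476.0$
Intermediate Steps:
$X{\left(Y \right)} = \frac{1}{64}$
$X{\left(5 \cdot 8 \right)} - -4476 = \frac{1}{64} - -4476 = \frac{1}{64} + 4476 = \frac{286465}{64}$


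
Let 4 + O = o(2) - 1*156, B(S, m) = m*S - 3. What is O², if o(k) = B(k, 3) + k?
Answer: 24025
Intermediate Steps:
B(S, m) = -3 + S*m (B(S, m) = S*m - 3 = -3 + S*m)
o(k) = -3 + 4*k (o(k) = (-3 + k*3) + k = (-3 + 3*k) + k = -3 + 4*k)
O = -155 (O = -4 + ((-3 + 4*2) - 1*156) = -4 + ((-3 + 8) - 156) = -4 + (5 - 156) = -4 - 151 = -155)
O² = (-155)² = 24025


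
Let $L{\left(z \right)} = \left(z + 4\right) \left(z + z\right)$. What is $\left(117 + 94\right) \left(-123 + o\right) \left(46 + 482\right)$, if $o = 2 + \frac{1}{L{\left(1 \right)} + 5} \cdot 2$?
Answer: $- \frac{67327568}{5} \approx -1.3466 \cdot 10^{7}$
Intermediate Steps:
$L{\left(z \right)} = 2 z \left(4 + z\right)$ ($L{\left(z \right)} = \left(4 + z\right) 2 z = 2 z \left(4 + z\right)$)
$o = \frac{32}{15}$ ($o = 2 + \frac{1}{2 \cdot 1 \left(4 + 1\right) + 5} \cdot 2 = 2 + \frac{1}{2 \cdot 1 \cdot 5 + 5} \cdot 2 = 2 + \frac{1}{10 + 5} \cdot 2 = 2 + \frac{1}{15} \cdot 2 = 2 + \frac{2}{15} = \frac{32}{15} \approx 2.1333$)
$\left(117 + 94\right) \left(-123 + o\right) \left(46 + 482\right) = \left(117 + 94\right) \left(-123 + \frac{32}{15}\right) \left(46 + 482\right) = 211 \left(- \frac{1813}{15}\right) 528 = \left(- \frac{382543}{15}\right) 528 = - \frac{67327568}{5}$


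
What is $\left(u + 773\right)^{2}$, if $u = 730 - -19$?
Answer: $2316484$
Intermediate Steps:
$u = 749$ ($u = 730 + 19 = 749$)
$\left(u + 773\right)^{2} = \left(749 + 773\right)^{2} = 1522^{2} = 2316484$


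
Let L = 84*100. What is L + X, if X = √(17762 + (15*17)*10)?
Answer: 8400 + 2*√5078 ≈ 8542.5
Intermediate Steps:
L = 8400
X = 2*√5078 (X = √(17762 + 255*10) = √(17762 + 2550) = √20312 = 2*√5078 ≈ 142.52)
L + X = 8400 + 2*√5078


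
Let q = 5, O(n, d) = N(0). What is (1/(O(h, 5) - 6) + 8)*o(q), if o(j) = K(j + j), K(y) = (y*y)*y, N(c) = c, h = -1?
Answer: 23500/3 ≈ 7833.3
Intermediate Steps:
O(n, d) = 0
K(y) = y³ (K(y) = y²*y = y³)
o(j) = 8*j³ (o(j) = (j + j)³ = (2*j)³ = 8*j³)
(1/(O(h, 5) - 6) + 8)*o(q) = (1/(0 - 6) + 8)*(8*5³) = (1/(-6) + 8)*(8*125) = (-⅙ + 8)*1000 = (47/6)*1000 = 23500/3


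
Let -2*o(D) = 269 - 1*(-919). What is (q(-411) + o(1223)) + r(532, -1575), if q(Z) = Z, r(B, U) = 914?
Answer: -91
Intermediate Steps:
o(D) = -594 (o(D) = -(269 - 1*(-919))/2 = -(269 + 919)/2 = -½*1188 = -594)
(q(-411) + o(1223)) + r(532, -1575) = (-411 - 594) + 914 = -1005 + 914 = -91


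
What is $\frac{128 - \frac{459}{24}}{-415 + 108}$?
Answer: $- \frac{871}{2456} \approx -0.35464$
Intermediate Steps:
$\frac{128 - \frac{459}{24}}{-415 + 108} = \frac{128 - \frac{153}{8}}{-307} = \left(128 - \frac{153}{8}\right) \left(- \frac{1}{307}\right) = \frac{871}{8} \left(- \frac{1}{307}\right) = - \frac{871}{2456}$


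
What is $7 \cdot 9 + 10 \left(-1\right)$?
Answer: $53$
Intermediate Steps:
$7 \cdot 9 + 10 \left(-1\right) = 63 - 10 = 53$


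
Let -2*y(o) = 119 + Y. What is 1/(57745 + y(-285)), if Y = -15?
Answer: 1/57693 ≈ 1.7333e-5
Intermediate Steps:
y(o) = -52 (y(o) = -(119 - 15)/2 = -½*104 = -52)
1/(57745 + y(-285)) = 1/(57745 - 52) = 1/57693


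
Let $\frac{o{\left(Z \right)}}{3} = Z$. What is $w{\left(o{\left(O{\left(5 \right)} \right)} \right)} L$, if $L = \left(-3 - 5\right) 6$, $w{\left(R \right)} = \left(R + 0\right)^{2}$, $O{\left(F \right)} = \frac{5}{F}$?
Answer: $-432$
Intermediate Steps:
$o{\left(Z \right)} = 3 Z$
$w{\left(R \right)} = R^{2}$
$L = -48$ ($L = \left(-8\right) 6 = -48$)
$w{\left(o{\left(O{\left(5 \right)} \right)} \right)} L = \left(3 \cdot \frac{5}{5}\right)^{2} \left(-48\right) = \left(3 \cdot 5 \cdot \frac{1}{5}\right)^{2} \left(-48\right) = \left(3 \cdot 1\right)^{2} \left(-48\right) = 3^{2} \left(-48\right) = 9 \left(-48\right) = -432$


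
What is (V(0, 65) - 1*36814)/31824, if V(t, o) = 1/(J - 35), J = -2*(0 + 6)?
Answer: -192251/166192 ≈ -1.1568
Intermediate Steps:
J = -12 (J = -2*6 = -12)
V(t, o) = -1/47 (V(t, o) = 1/(-12 - 35) = 1/(-47) = -1/47)
(V(0, 65) - 1*36814)/31824 = (-1/47 - 1*36814)/31824 = (-1/47 - 36814)*(1/31824) = -1730259/47*1/31824 = -192251/166192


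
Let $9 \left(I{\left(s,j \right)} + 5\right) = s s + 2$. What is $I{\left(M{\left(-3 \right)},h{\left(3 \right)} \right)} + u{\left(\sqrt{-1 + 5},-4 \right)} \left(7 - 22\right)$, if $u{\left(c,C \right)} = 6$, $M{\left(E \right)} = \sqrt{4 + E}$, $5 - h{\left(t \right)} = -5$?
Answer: $- \frac{284}{3} \approx -94.667$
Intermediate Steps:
$h{\left(t \right)} = 10$ ($h{\left(t \right)} = 5 - -5 = 5 + 5 = 10$)
$I{\left(s,j \right)} = - \frac{43}{9} + \frac{s^{2}}{9}$ ($I{\left(s,j \right)} = -5 + \frac{s s + 2}{9} = -5 + \frac{s^{2} + 2}{9} = -5 + \frac{2 + s^{2}}{9} = -5 + \left(\frac{2}{9} + \frac{s^{2}}{9}\right) = - \frac{43}{9} + \frac{s^{2}}{9}$)
$I{\left(M{\left(-3 \right)},h{\left(3 \right)} \right)} + u{\left(\sqrt{-1 + 5},-4 \right)} \left(7 - 22\right) = \left(- \frac{43}{9} + \frac{\left(\sqrt{4 - 3}\right)^{2}}{9}\right) + 6 \left(7 - 22\right) = \left(- \frac{43}{9} + \frac{\left(\sqrt{1}\right)^{2}}{9}\right) + 6 \left(7 - 22\right) = \left(- \frac{43}{9} + \frac{1^{2}}{9}\right) + 6 \left(-15\right) = \left(- \frac{43}{9} + \frac{1}{9} \cdot 1\right) - 90 = \left(- \frac{43}{9} + \frac{1}{9}\right) - 90 = - \frac{14}{3} - 90 = - \frac{284}{3}$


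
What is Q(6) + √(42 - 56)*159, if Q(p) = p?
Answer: 6 + 159*I*√14 ≈ 6.0 + 594.92*I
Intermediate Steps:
Q(6) + √(42 - 56)*159 = 6 + √(42 - 56)*159 = 6 + √(-14)*159 = 6 + (I*√14)*159 = 6 + 159*I*√14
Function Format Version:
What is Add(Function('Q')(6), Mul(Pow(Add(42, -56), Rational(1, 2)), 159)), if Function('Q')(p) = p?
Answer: Add(6, Mul(159, I, Pow(14, Rational(1, 2)))) ≈ Add(6.0000, Mul(594.92, I))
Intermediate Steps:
Add(Function('Q')(6), Mul(Pow(Add(42, -56), Rational(1, 2)), 159)) = Add(6, Mul(Pow(Add(42, -56), Rational(1, 2)), 159)) = Add(6, Mul(Pow(-14, Rational(1, 2)), 159)) = Add(6, Mul(Mul(I, Pow(14, Rational(1, 2))), 159)) = Add(6, Mul(159, I, Pow(14, Rational(1, 2))))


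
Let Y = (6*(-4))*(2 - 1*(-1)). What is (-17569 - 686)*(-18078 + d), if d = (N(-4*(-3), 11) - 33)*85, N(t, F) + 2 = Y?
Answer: 496043115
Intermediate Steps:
Y = -72 (Y = -24*(2 + 1) = -24*3 = -72)
N(t, F) = -74 (N(t, F) = -2 - 72 = -74)
d = -9095 (d = (-74 - 33)*85 = -107*85 = -9095)
(-17569 - 686)*(-18078 + d) = (-17569 - 686)*(-18078 - 9095) = -18255*(-27173) = 496043115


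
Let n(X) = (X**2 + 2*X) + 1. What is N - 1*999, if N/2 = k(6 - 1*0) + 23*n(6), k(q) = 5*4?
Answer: 1295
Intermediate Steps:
n(X) = 1 + X**2 + 2*X
k(q) = 20
N = 2294 (N = 2*(20 + 23*(1 + 6**2 + 2*6)) = 2*(20 + 23*(1 + 36 + 12)) = 2*(20 + 23*49) = 2*(20 + 1127) = 2*1147 = 2294)
N - 1*999 = 2294 - 1*999 = 2294 - 999 = 1295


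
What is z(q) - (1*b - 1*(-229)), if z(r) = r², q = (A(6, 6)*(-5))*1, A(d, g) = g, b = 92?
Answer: 579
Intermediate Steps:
q = -30 (q = (6*(-5))*1 = -30*1 = -30)
z(q) - (1*b - 1*(-229)) = (-30)² - (1*92 - 1*(-229)) = 900 - (92 + 229) = 900 - 1*321 = 900 - 321 = 579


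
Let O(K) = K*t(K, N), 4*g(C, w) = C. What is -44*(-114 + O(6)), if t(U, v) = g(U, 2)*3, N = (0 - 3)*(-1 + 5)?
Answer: 3828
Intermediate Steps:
g(C, w) = C/4
N = -12 (N = -3*4 = -12)
t(U, v) = 3*U/4 (t(U, v) = (U/4)*3 = 3*U/4)
O(K) = 3*K²/4 (O(K) = K*(3*K/4) = 3*K²/4)
-44*(-114 + O(6)) = -44*(-114 + (¾)*6²) = -44*(-114 + (¾)*36) = -44*(-114 + 27) = -44*(-87) = 3828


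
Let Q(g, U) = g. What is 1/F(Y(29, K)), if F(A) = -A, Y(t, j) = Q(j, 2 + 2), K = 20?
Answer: -1/20 ≈ -0.050000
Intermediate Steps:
Y(t, j) = j
1/F(Y(29, K)) = 1/(-1*20) = 1/(-20) = -1/20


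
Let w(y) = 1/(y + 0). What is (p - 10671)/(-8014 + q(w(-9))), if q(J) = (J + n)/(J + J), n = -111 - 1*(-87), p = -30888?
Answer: 83118/15811 ≈ 5.2570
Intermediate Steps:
n = -24 (n = -111 + 87 = -24)
w(y) = 1/y
q(J) = (-24 + J)/(2*J) (q(J) = (J - 24)/(J + J) = (-24 + J)/((2*J)) = (-24 + J)*(1/(2*J)) = (-24 + J)/(2*J))
(p - 10671)/(-8014 + q(w(-9))) = (-30888 - 10671)/(-8014 + (-24 + 1/(-9))/(2*(1/(-9)))) = -41559/(-8014 + (-24 - ⅑)/(2*(-⅑))) = -41559/(-8014 + (½)*(-9)*(-217/9)) = -41559/(-8014 + 217/2) = -41559/(-15811/2) = -41559*(-2/15811) = 83118/15811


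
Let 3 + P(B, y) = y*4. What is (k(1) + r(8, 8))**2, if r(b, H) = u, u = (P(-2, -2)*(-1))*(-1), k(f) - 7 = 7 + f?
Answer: 16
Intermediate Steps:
k(f) = 14 + f (k(f) = 7 + (7 + f) = 14 + f)
P(B, y) = -3 + 4*y (P(B, y) = -3 + y*4 = -3 + 4*y)
u = -11 (u = ((-3 + 4*(-2))*(-1))*(-1) = ((-3 - 8)*(-1))*(-1) = -11*(-1)*(-1) = 11*(-1) = -11)
r(b, H) = -11
(k(1) + r(8, 8))**2 = ((14 + 1) - 11)**2 = (15 - 11)**2 = 4**2 = 16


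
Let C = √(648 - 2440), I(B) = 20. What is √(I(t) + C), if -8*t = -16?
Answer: 2*√(5 + 4*I*√7) ≈ 5.7801 + 3.6619*I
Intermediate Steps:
t = 2 (t = -⅛*(-16) = 2)
C = 16*I*√7 (C = √(-1792) = 16*I*√7 ≈ 42.332*I)
√(I(t) + C) = √(20 + 16*I*√7)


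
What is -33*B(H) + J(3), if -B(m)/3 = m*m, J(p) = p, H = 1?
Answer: 102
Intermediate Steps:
B(m) = -3*m**2 (B(m) = -3*m*m = -3*m**2)
-33*B(H) + J(3) = -(-99)*1**2 + 3 = -(-99) + 3 = -33*(-3) + 3 = 99 + 3 = 102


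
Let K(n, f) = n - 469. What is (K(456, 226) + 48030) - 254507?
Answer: -206490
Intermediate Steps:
K(n, f) = -469 + n
(K(456, 226) + 48030) - 254507 = ((-469 + 456) + 48030) - 254507 = (-13 + 48030) - 254507 = 48017 - 254507 = -206490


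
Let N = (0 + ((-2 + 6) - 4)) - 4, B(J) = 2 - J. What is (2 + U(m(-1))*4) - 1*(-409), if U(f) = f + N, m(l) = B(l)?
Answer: 407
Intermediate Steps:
N = -4 (N = (0 + (4 - 4)) - 4 = (0 + 0) - 4 = 0 - 4 = -4)
m(l) = 2 - l
U(f) = -4 + f (U(f) = f - 4 = -4 + f)
(2 + U(m(-1))*4) - 1*(-409) = (2 + (-4 + (2 - 1*(-1)))*4) - 1*(-409) = (2 + (-4 + (2 + 1))*4) + 409 = (2 + (-4 + 3)*4) + 409 = (2 - 1*4) + 409 = (2 - 4) + 409 = -2 + 409 = 407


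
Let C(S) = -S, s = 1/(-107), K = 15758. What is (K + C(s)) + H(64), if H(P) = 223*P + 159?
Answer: 3230224/107 ≈ 30189.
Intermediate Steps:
s = -1/107 ≈ -0.0093458
H(P) = 159 + 223*P
(K + C(s)) + H(64) = (15758 - 1*(-1/107)) + (159 + 223*64) = (15758 + 1/107) + (159 + 14272) = 1686107/107 + 14431 = 3230224/107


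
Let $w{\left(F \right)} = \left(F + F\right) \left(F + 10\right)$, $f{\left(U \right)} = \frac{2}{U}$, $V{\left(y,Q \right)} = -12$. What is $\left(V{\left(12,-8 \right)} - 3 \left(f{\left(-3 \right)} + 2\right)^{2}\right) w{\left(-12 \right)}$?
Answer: $-832$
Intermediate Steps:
$w{\left(F \right)} = 2 F \left(10 + F\right)$
$\left(V{\left(12,-8 \right)} - 3 \left(f{\left(-3 \right)} + 2\right)^{2}\right) w{\left(-12 \right)} = \left(-12 - 3 \left(\frac{2}{-3} + 2\right)^{2}\right) 2 \left(-12\right) \left(10 - 12\right) = \left(-12 - 3 \left(2 \left(- \frac{1}{3}\right) + 2\right)^{2}\right) 2 \left(-12\right) \left(-2\right) = \left(-12 - 3 \left(- \frac{2}{3} + 2\right)^{2}\right) 48 = \left(-12 - 3 \left(\frac{4}{3}\right)^{2}\right) 48 = \left(-12 - \frac{16}{3}\right) 48 = \left(- \frac{52}{3}\right) 48 = -832$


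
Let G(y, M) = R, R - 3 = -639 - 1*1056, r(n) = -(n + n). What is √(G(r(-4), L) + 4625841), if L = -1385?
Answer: √4624149 ≈ 2150.4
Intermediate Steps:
r(n) = -2*n
R = -1692 (R = 3 + (-639 - 1*1056) = 3 + (-639 - 1056) = 3 - 1695 = -1692)
G(y, M) = -1692
√(G(r(-4), L) + 4625841) = √(-1692 + 4625841) = √4624149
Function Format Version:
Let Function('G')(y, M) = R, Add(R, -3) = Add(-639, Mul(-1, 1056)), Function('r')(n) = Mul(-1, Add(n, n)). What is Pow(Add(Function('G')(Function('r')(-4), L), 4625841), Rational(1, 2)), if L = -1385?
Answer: Pow(4624149, Rational(1, 2)) ≈ 2150.4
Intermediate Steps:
Function('r')(n) = Mul(-2, n) (Function('r')(n) = Mul(-1, Mul(2, n)) = Mul(-2, n))
R = -1692 (R = Add(3, Add(-639, Mul(-1, 1056))) = Add(3, Add(-639, -1056)) = Add(3, -1695) = -1692)
Function('G')(y, M) = -1692
Pow(Add(Function('G')(Function('r')(-4), L), 4625841), Rational(1, 2)) = Pow(Add(-1692, 4625841), Rational(1, 2)) = Pow(4624149, Rational(1, 2))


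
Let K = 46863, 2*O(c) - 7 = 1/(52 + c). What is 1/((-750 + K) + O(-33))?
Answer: 19/876214 ≈ 2.1684e-5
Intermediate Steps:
O(c) = 7/2 + 1/(2*(52 + c))
1/((-750 + K) + O(-33)) = 1/((-750 + 46863) + (365 + 7*(-33))/(2*(52 - 33))) = 1/(46113 + (1/2)*(365 - 231)/19) = 1/(46113 + (1/2)*(1/19)*134) = 1/(46113 + 67/19) = 1/(876214/19) = 19/876214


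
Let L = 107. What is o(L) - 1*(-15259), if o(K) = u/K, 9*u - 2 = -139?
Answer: 14694280/963 ≈ 15259.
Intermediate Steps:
u = -137/9 (u = 2/9 + (⅑)*(-139) = 2/9 - 139/9 = -137/9 ≈ -15.222)
o(K) = -137/(9*K)
o(L) - 1*(-15259) = -137/9/107 - 1*(-15259) = -137/9*1/107 + 15259 = -137/963 + 15259 = 14694280/963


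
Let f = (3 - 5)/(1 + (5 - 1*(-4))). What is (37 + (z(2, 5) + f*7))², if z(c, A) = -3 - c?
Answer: 23409/25 ≈ 936.36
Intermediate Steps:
f = -⅕ (f = -2/(1 + (5 + 4)) = -2/(1 + 9) = -2/10 = -2*⅒ = -⅕ ≈ -0.20000)
(37 + (z(2, 5) + f*7))² = (37 + ((-3 - 1*2) - ⅕*7))² = (37 + ((-3 - 2) - 7/5))² = (37 + (-5 - 7/5))² = (37 - 32/5)² = (153/5)² = 23409/25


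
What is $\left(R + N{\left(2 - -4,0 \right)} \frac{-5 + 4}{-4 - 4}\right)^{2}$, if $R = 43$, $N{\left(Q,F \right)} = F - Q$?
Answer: $\frac{28561}{16} \approx 1785.1$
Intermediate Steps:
$\left(R + N{\left(2 - -4,0 \right)} \frac{-5 + 4}{-4 - 4}\right)^{2} = \left(43 + \left(0 - \left(2 - -4\right)\right) \frac{-5 + 4}{-4 - 4}\right)^{2} = \left(43 + \left(0 - \left(2 + 4\right)\right) \left(- \frac{1}{-8}\right)\right)^{2} = \left(43 + \left(0 - 6\right) \left(\left(-1\right) \left(- \frac{1}{8}\right)\right)\right)^{2} = \left(43 + \left(0 - 6\right) \frac{1}{8}\right)^{2} = \left(43 - \frac{3}{4}\right)^{2} = \left(\frac{169}{4}\right)^{2} = \frac{28561}{16}$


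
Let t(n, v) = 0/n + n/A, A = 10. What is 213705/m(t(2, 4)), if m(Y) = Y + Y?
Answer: 1068525/2 ≈ 5.3426e+5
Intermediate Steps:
t(n, v) = n/10 (t(n, v) = 0/n + n/10 = 0 + n*(1/10) = 0 + n/10 = n/10)
m(Y) = 2*Y
213705/m(t(2, 4)) = 213705/((2*((1/10)*2))) = 213705/((2*(1/5))) = 213705/(2/5) = 213705*(5/2) = 1068525/2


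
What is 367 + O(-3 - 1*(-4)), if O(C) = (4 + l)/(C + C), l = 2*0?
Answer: 369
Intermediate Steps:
l = 0
O(C) = 2/C (O(C) = (4 + 0)/(C + C) = 4/((2*C)) = 4*(1/(2*C)) = 2/C)
367 + O(-3 - 1*(-4)) = 367 + 2/(-3 - 1*(-4)) = 367 + 2/(-3 + 4) = 367 + 2/1 = 367 + 2*1 = 367 + 2 = 369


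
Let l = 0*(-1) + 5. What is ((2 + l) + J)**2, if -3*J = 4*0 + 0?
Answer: 49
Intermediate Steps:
l = 5 (l = 0 + 5 = 5)
J = 0 (J = -(4*0 + 0)/3 = -(0 + 0)/3 = -1/3*0 = 0)
((2 + l) + J)**2 = ((2 + 5) + 0)**2 = (7 + 0)**2 = 7**2 = 49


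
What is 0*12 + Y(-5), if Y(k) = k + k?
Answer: -10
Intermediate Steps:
Y(k) = 2*k
0*12 + Y(-5) = 0*12 + 2*(-5) = 0 - 10 = -10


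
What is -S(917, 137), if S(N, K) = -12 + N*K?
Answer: -125617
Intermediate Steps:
S(N, K) = -12 + K*N
-S(917, 137) = -(-12 + 137*917) = -(-12 + 125629) = -1*125617 = -125617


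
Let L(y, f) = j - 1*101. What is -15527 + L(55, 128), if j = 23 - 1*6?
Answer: -15611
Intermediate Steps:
j = 17 (j = 23 - 6 = 17)
L(y, f) = -84 (L(y, f) = 17 - 1*101 = 17 - 101 = -84)
-15527 + L(55, 128) = -15527 - 84 = -15611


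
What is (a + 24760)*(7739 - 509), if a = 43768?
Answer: 495457440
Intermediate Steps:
(a + 24760)*(7739 - 509) = (43768 + 24760)*(7739 - 509) = 68528*7230 = 495457440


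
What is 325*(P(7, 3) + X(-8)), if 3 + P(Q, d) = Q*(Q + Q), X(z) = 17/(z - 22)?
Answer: 184145/6 ≈ 30691.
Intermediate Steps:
X(z) = 17/(-22 + z)
P(Q, d) = -3 + 2*Q² (P(Q, d) = -3 + Q*(Q + Q) = -3 + Q*(2*Q) = -3 + 2*Q²)
325*(P(7, 3) + X(-8)) = 325*((-3 + 2*7²) + 17/(-22 - 8)) = 325*((-3 + 2*49) + 17/(-30)) = 325*((-3 + 98) + 17*(-1/30)) = 325*(95 - 17/30) = 325*(2833/30) = 184145/6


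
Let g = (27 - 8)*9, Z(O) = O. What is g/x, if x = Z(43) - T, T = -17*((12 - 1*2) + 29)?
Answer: 171/706 ≈ 0.24221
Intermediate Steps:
g = 171 (g = 19*9 = 171)
T = -663 (T = -17*((12 - 2) + 29) = -17*(10 + 29) = -17*39 = -663)
x = 706 (x = 43 - 1*(-663) = 43 + 663 = 706)
g/x = 171/706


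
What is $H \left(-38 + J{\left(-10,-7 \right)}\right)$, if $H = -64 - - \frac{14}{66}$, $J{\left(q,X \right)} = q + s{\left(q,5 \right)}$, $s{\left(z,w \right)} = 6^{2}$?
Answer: $\frac{8420}{11} \approx 765.45$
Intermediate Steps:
$s{\left(z,w \right)} = 36$
$J{\left(q,X \right)} = 36 + q$ ($J{\left(q,X \right)} = q + 36 = 36 + q$)
$H = - \frac{2105}{33}$ ($H = -64 - \left(-14\right) \frac{1}{66} = -64 - - \frac{7}{33} = -64 + \frac{7}{33} = - \frac{2105}{33} \approx -63.788$)
$H \left(-38 + J{\left(-10,-7 \right)}\right) = - \frac{2105 \left(-38 + \left(36 - 10\right)\right)}{33} = - \frac{2105 \left(-38 + 26\right)}{33} = \left(- \frac{2105}{33}\right) \left(-12\right) = \frac{8420}{11}$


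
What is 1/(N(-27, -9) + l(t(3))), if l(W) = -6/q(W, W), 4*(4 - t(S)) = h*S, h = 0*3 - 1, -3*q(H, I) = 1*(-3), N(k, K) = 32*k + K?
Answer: -1/879 ≈ -0.0011377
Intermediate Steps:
N(k, K) = K + 32*k
q(H, I) = 1 (q(H, I) = -(-3)/3 = -⅓*(-3) = 1)
h = -1 (h = 0 - 1 = -1)
t(S) = 4 + S/4 (t(S) = 4 - (-1)*S/4 = 4 + S/4)
l(W) = -6 (l(W) = -6/1 = -6*1 = -6)
1/(N(-27, -9) + l(t(3))) = 1/((-9 + 32*(-27)) - 6) = 1/((-9 - 864) - 6) = 1/(-873 - 6) = 1/(-879) = -1/879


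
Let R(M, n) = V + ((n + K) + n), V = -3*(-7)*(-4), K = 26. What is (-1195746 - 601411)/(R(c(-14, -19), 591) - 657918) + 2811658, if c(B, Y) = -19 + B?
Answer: 1846681901609/656794 ≈ 2.8117e+6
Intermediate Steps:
V = -84 (V = 21*(-4) = -84)
R(M, n) = -58 + 2*n (R(M, n) = -84 + ((n + 26) + n) = -84 + ((26 + n) + n) = -84 + (26 + 2*n) = -58 + 2*n)
(-1195746 - 601411)/(R(c(-14, -19), 591) - 657918) + 2811658 = (-1195746 - 601411)/((-58 + 2*591) - 657918) + 2811658 = -1797157/((-58 + 1182) - 657918) + 2811658 = -1797157/(1124 - 657918) + 2811658 = -1797157/(-656794) + 2811658 = -1797157*(-1/656794) + 2811658 = 1797157/656794 + 2811658 = 1846681901609/656794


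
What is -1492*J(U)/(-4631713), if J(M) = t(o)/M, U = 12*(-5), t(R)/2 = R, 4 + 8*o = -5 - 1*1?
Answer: 373/27790278 ≈ 1.3422e-5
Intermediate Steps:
o = -5/4 (o = -1/2 + (-5 - 1*1)/8 = -1/2 + (-5 - 1)/8 = -1/2 + (1/8)*(-6) = -1/2 - 3/4 = -5/4 ≈ -1.2500)
t(R) = 2*R
U = -60
J(M) = -5/(2*M) (J(M) = (2*(-5/4))/M = -5/(2*M))
-1492*J(U)/(-4631713) = -(-3730)/(-60)/(-4631713) = -(-3730)*(-1)/60*(-1/4631713) = -1492*1/24*(-1/4631713) = -373/6*(-1/4631713) = 373/27790278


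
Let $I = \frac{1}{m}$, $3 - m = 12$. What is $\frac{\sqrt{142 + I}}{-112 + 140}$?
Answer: $\frac{\sqrt{1277}}{84} \approx 0.42542$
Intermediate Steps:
$m = -9$ ($m = 3 - 12 = -9$)
$I = - \frac{1}{9}$ ($I = \frac{1}{-9} = - \frac{1}{9} \approx -0.11111$)
$\frac{\sqrt{142 + I}}{-112 + 140} = \frac{\sqrt{142 - \frac{1}{9}}}{-112 + 140} = \frac{\sqrt{\frac{1277}{9}}}{28} = \frac{\sqrt{1277}}{3} \cdot \frac{1}{28} = \frac{\sqrt{1277}}{84}$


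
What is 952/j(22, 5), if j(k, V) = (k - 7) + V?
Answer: 238/5 ≈ 47.600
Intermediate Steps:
j(k, V) = -7 + V + k (j(k, V) = (-7 + k) + V = -7 + V + k)
952/j(22, 5) = 952/(-7 + 5 + 22) = 952/20 = 952*(1/20) = 238/5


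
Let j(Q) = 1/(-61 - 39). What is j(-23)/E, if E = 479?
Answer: -1/47900 ≈ -2.0877e-5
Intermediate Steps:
j(Q) = -1/100 (j(Q) = 1/(-100) = -1/100)
j(-23)/E = -1/100/479 = -1/100*1/479 = -1/47900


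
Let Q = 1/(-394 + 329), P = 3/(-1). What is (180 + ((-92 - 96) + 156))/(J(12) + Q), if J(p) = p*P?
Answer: -9620/2341 ≈ -4.1094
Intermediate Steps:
P = -3 (P = 3*(-1) = -3)
Q = -1/65 (Q = 1/(-65) = -1/65 ≈ -0.015385)
J(p) = -3*p (J(p) = p*(-3) = -3*p)
(180 + ((-92 - 96) + 156))/(J(12) + Q) = (180 + ((-92 - 96) + 156))/(-3*12 - 1/65) = (180 + (-188 + 156))/(-36 - 1/65) = (180 - 32)/(-2341/65) = 148*(-65/2341) = -9620/2341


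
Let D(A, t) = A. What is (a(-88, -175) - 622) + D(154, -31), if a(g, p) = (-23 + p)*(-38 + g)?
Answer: 24480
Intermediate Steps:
a(g, p) = (-38 + g)*(-23 + p)
(a(-88, -175) - 622) + D(154, -31) = ((874 - 38*(-175) - 23*(-88) - 88*(-175)) - 622) + 154 = ((874 + 6650 + 2024 + 15400) - 622) + 154 = (24948 - 622) + 154 = 24326 + 154 = 24480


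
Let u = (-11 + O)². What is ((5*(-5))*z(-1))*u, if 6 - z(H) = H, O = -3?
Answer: -34300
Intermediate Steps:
z(H) = 6 - H
u = 196 (u = (-11 - 3)² = (-14)² = 196)
((5*(-5))*z(-1))*u = ((5*(-5))*(6 - 1*(-1)))*196 = -25*(6 + 1)*196 = -25*7*196 = -175*196 = -34300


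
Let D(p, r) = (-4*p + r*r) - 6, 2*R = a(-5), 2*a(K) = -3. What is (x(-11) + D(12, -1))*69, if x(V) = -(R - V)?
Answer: -17457/4 ≈ -4364.3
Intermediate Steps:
a(K) = -3/2 (a(K) = (½)*(-3) = -3/2)
R = -¾ (R = (½)*(-3/2) = -¾ ≈ -0.75000)
D(p, r) = -6 + r² - 4*p (D(p, r) = (-4*p + r²) - 6 = (r² - 4*p) - 6 = -6 + r² - 4*p)
x(V) = ¾ + V (x(V) = -(-¾ - V) = ¾ + V)
(x(-11) + D(12, -1))*69 = ((¾ - 11) + (-6 + (-1)² - 4*12))*69 = (-41/4 + (-6 + 1 - 48))*69 = (-41/4 - 53)*69 = -253/4*69 = -17457/4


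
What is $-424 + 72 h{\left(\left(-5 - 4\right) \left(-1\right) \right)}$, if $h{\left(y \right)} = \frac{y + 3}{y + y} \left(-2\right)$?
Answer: $-520$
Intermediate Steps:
$h{\left(y \right)} = - \frac{3 + y}{y}$ ($h{\left(y \right)} = \frac{3 + y}{2 y} \left(-2\right) = - \frac{3 + y}{y}$)
$-424 + 72 h{\left(\left(-5 - 4\right) \left(-1\right) \right)} = -424 + 72 \frac{-3 - \left(-5 - 4\right) \left(-1\right)}{\left(-5 - 4\right) \left(-1\right)} = -424 + 72 \frac{-3 - \left(-9\right) \left(-1\right)}{\left(-9\right) \left(-1\right)} = -424 + 72 \frac{-3 - 9}{9} = -424 + 72 \cdot \frac{1}{9} \left(-12\right) = -424 + 72 \left(- \frac{4}{3}\right) = -424 - 96 = -520$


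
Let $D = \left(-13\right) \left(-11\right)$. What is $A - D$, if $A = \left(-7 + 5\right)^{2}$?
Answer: $-139$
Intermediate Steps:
$D = 143$
$A = 4$ ($A = \left(-2\right)^{2} = 4$)
$A - D = 4 - 143 = -139$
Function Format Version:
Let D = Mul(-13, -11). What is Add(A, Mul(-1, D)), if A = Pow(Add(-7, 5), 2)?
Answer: -139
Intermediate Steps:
D = 143
A = 4 (A = Pow(-2, 2) = 4)
Add(A, Mul(-1, D)) = Add(4, Mul(-1, 143)) = Add(4, -143) = -139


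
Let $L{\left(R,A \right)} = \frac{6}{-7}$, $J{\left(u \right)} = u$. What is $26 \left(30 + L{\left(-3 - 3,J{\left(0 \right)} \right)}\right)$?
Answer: $\frac{5304}{7} \approx 757.71$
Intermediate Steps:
$L{\left(R,A \right)} = - \frac{6}{7}$ ($L{\left(R,A \right)} = 6 \left(- \frac{1}{7}\right) = - \frac{6}{7}$)
$26 \left(30 + L{\left(-3 - 3,J{\left(0 \right)} \right)}\right) = 26 \left(30 - \frac{6}{7}\right) = 26 \cdot \frac{204}{7} = \frac{5304}{7}$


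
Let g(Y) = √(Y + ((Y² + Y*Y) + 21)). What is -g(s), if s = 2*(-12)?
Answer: -√1149 ≈ -33.897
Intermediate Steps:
s = -24
g(Y) = √(21 + Y + 2*Y²) (g(Y) = √(Y + ((Y² + Y²) + 21)) = √(Y + (2*Y² + 21)) = √(Y + (21 + 2*Y²)) = √(21 + Y + 2*Y²))
-g(s) = -√(21 - 24 + 2*(-24)²) = -√(21 - 24 + 2*576) = -√(21 - 24 + 1152) = -√1149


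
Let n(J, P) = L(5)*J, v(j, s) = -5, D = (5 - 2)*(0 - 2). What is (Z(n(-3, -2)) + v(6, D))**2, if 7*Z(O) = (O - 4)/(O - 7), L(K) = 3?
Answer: 299209/12544 ≈ 23.853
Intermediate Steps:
D = -6 (D = 3*(-2) = -6)
n(J, P) = 3*J
Z(O) = (-4 + O)/(7*(-7 + O)) (Z(O) = ((O - 4)/(O - 7))/7 = ((-4 + O)/(-7 + O))/7 = (-4 + O)/(7*(-7 + O)))
(Z(n(-3, -2)) + v(6, D))**2 = ((-4 + 3*(-3))/(7*(-7 + 3*(-3))) - 5)**2 = ((-4 - 9)/(7*(-7 - 9)) - 5)**2 = ((1/7)*(-13)/(-16) - 5)**2 = ((1/7)*(-1/16)*(-13) - 5)**2 = (13/112 - 5)**2 = (-547/112)**2 = 299209/12544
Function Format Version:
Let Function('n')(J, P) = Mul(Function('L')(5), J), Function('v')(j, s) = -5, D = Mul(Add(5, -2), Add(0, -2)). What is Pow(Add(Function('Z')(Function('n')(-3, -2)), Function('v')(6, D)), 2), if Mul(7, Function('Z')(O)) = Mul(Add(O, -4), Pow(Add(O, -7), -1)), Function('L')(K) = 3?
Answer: Rational(299209, 12544) ≈ 23.853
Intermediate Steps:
D = -6 (D = Mul(3, -2) = -6)
Function('n')(J, P) = Mul(3, J)
Function('Z')(O) = Mul(Rational(1, 7), Pow(Add(-7, O), -1), Add(-4, O)) (Function('Z')(O) = Mul(Rational(1, 7), Mul(Add(O, -4), Pow(Add(O, -7), -1))) = Mul(Rational(1, 7), Mul(Add(-4, O), Pow(Add(-7, O), -1))) = Mul(Rational(1, 7), Mul(Pow(Add(-7, O), -1), Add(-4, O))) = Mul(Rational(1, 7), Pow(Add(-7, O), -1), Add(-4, O)))
Pow(Add(Function('Z')(Function('n')(-3, -2)), Function('v')(6, D)), 2) = Pow(Add(Mul(Rational(1, 7), Pow(Add(-7, Mul(3, -3)), -1), Add(-4, Mul(3, -3))), -5), 2) = Pow(Add(Mul(Rational(1, 7), Pow(Add(-7, -9), -1), Add(-4, -9)), -5), 2) = Pow(Add(Mul(Rational(1, 7), Pow(-16, -1), -13), -5), 2) = Pow(Add(Mul(Rational(1, 7), Rational(-1, 16), -13), -5), 2) = Pow(Add(Rational(13, 112), -5), 2) = Pow(Rational(-547, 112), 2) = Rational(299209, 12544)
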